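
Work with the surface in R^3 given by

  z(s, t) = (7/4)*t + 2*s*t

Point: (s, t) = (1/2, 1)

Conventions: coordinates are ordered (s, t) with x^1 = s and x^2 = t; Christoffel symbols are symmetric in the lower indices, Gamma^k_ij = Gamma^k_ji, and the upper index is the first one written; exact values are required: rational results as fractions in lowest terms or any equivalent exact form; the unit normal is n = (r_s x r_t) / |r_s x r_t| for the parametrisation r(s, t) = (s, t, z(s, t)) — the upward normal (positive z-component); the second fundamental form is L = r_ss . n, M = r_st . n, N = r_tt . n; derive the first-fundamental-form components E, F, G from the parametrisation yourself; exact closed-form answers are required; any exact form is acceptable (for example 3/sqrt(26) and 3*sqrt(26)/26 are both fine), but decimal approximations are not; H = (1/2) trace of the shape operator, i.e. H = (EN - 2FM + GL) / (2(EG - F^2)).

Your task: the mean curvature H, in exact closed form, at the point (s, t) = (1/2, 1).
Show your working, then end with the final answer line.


z_s = 2, z_t = 11/4, z_ss = 0, z_st = 2, z_tt = 0
E = 5, F = 11/2, G = 137/16; answer radicand W^2 = 201/16
unnormalised second-form numerators: l = 0, m = 2, n = 0; L = l/sqrt(201/16), and similarly M = m/sqrt(W^2), N = n/sqrt(W^2)
H = (E*n - 2*F*m + G*l) / (2*(EG - F^2)*sqrt(W^2)); E*n - 2*F*m + G*l = -22, EG - F^2 = 201/16, so H = (-176/201)/sqrt(201/16)

Answer: H = -704*sqrt(201)/40401


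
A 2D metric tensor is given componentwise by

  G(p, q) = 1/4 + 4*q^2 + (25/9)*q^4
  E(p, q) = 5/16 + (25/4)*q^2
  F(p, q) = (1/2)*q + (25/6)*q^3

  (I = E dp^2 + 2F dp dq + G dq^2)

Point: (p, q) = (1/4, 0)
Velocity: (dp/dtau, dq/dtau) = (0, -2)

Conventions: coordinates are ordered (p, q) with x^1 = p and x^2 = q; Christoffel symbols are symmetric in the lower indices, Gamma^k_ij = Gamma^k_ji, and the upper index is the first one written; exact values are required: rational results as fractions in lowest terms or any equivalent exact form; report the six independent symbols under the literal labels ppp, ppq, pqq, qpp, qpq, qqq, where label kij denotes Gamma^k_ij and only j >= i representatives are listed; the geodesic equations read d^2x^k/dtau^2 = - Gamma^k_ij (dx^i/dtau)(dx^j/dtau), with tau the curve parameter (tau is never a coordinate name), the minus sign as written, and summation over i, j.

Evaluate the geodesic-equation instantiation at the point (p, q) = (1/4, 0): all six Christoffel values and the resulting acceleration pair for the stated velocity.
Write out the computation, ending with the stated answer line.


E = 5/16, F = 0, G = 1/4 at the point
E_p = 0, E_q = 0, F_p = 0, F_q = 1/2, G_p = 0, G_q = 0
EG - F^2 = 5/64;  g^inv = (64/5) * [[1/4, 0], [0, 5/16]]
first-kind symbols [ij,l] = (1/2)(d_i g_jl + d_j g_il - d_l g_ij): [pp,p] = E_p/2 = 0, [pp,q] = F_p - E_q/2 = 0, [pq,p] = E_q/2 = 0, [pq,q] = G_p/2 = 0, [qq,p] = F_q - G_p/2 = 1/2, [qq,q] = G_q/2 = 0
Gamma^p_ij = (G*[ij,p] - F*[ij,q])/(EG - F^2), Gamma^q_ij = (E*[ij,q] - F*[ij,p])/(EG - F^2)
Gamma_ppp = 0, Gamma_ppq = 0, Gamma_pqq = 8/5, Gamma_qpp = 0, Gamma_qpq = 0, Gamma_qqq = 0
d^2p/dtau^2 = -(Gamma_ppp*(0)^2 + 2*Gamma_ppq*(0)*(-2) + Gamma_pqq*(-2)^2) = -32/5
d^2q/dtau^2 = -(Gamma_qpp*(0)^2 + 2*Gamma_qpq*(0)*(-2) + Gamma_qqq*(-2)^2) = 0

Answer: Gamma_ppp = 0, Gamma_ppq = 0, Gamma_pqq = 8/5, Gamma_qpp = 0, Gamma_qpq = 0, Gamma_qqq = 0; accelerations (d^2p/dtau^2, d^2q/dtau^2) = (-32/5, 0)


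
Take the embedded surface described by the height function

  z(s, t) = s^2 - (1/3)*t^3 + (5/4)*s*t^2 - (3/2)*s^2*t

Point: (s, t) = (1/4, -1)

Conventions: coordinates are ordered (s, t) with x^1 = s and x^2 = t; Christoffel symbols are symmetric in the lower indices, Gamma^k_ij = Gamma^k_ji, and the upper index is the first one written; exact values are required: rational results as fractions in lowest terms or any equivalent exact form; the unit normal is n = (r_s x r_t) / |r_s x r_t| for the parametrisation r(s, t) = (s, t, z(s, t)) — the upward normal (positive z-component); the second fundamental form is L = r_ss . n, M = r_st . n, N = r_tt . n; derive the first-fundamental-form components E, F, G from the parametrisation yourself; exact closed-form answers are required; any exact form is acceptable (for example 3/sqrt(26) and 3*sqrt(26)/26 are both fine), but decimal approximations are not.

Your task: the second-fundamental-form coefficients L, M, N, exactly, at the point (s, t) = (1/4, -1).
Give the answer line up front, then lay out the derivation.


Answer: L = 160*sqrt(129)/1161, M = -104*sqrt(129)/1161, N = 28*sqrt(129)/387

z_s = 5/2, z_t = -55/32, z_ss = 5, z_st = -13/4, z_tt = 21/8
E = 29/4, F = -275/64, G = 4049/1024; answer radicand W^2 = 10449/1024
unnormalised second-form numerators: l = 5, m = -13/4, n = 21/8; L = l/sqrt(10449/1024), and similarly M = m/sqrt(W^2), N = n/sqrt(W^2)


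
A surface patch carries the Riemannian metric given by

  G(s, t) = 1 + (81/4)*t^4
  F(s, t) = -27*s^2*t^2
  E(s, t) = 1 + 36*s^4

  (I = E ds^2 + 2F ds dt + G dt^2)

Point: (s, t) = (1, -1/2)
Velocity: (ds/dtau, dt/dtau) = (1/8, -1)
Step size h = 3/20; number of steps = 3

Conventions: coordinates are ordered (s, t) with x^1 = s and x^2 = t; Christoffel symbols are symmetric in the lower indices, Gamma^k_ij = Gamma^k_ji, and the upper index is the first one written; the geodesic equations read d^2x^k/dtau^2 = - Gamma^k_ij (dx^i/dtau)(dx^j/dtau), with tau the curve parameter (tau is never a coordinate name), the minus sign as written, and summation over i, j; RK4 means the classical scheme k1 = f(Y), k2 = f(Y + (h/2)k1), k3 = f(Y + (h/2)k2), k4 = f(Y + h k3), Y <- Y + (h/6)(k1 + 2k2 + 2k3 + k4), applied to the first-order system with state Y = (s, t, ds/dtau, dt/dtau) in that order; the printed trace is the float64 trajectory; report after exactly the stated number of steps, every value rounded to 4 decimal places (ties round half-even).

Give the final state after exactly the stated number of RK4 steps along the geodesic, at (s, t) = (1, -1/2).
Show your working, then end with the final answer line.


f(Y) = (ds/dtau, dt/dtau, -Gamma^s_ij Y'^i Y'^j, -Gamma^t_ij Y'^i Y'^j) with the Gammas evaluated at the stage position; h = 0.150000; intermediate values shown to 6 dp
step 0: s = 1.0000, t = -0.5000, ds/dtau = 0.1250, dt/dtau = -1.0000
step 1:
  k1: at (s, t) = (1.000000, -0.500000), (ds/dtau, dt/dtau) = (0.125000, -1.000000); Gamma_sss = 1.881584, Gamma_sst = 0.000000, Gamma_stt = 0.705594, Gamma_tss = -0.352797, Gamma_tst = 0.000000, Gamma_ttt = -0.132299; k1 = (0.125000, -1.000000, -0.734994, 0.137811)
  k2: at (s, t) = (1.009375, -0.575000), (ds/dtau, dt/dtau) = (0.069875, -0.989664); Gamma_sss = 1.824523, Gamma_sst = 0.000000, Gamma_stt = 0.779517, Gamma_tss = -0.444060, Gamma_tst = 0.000000, Gamma_ttt = -0.189722; k2 = (0.069875, -0.989664, -0.772395, 0.187989)
  k3: at (s, t) = (1.005241, -0.574225), (ds/dtau, dt/dtau) = (0.067070, -0.985901); Gamma_sss = 1.830174, Gamma_sst = 0.000000, Gamma_stt = 0.784089, Gamma_tss = -0.447896, Gamma_tst = 0.000000, Gamma_ttt = -0.191889; k3 = (0.067070, -0.985901, -0.770368, 0.188531)
  k4: at (s, t) = (1.010061, -0.647885), (ds/dtau, dt/dtau) = (0.009445, -0.971720); Gamma_sss = 1.764923, Gamma_sst = 0.000000, Gamma_stt = 0.849059, Gamma_tss = -0.544613, Gamma_tst = 0.000000, Gamma_ttt = -0.261999; k4 = (0.009445, -0.971720, -0.801873, 0.247439)
  Y <- Y + (h/6)(k1 + 2k2 + 2k3 + k4): s = 1.0102, t = -0.6481, ds/dtau = 0.0094, dt/dtau = -0.9715
step 2:
  k1: at (s, t) = (1.010208, -0.648071), (ds/dtau, dt/dtau) = (0.009440, -0.971543); Gamma_sss = 1.764605, Gamma_sst = 0.000000, Gamma_stt = 0.849025, Gamma_tss = -0.544669, Gamma_tst = 0.000000, Gamma_ttt = -0.262063; k1 = (0.009440, -0.971543, -0.801548, 0.247408)
  k2: at (s, t) = (1.010916, -0.720937), (ds/dtau, dt/dtau) = (-0.050676, -0.952987); Gamma_sss = 1.687923, Gamma_sst = 0.000000, Gamma_stt = 0.902809, Gamma_tss = -0.643840, Gamma_tst = 0.000000, Gamma_ttt = -0.344367; k2 = (-0.050676, -0.952987, -0.824252, 0.314402)
  k3: at (s, t) = (1.006408, -0.719545), (ds/dtau, dt/dtau) = (-0.052379, -0.947963); Gamma_sss = 1.692648, Gamma_sst = 0.000000, Gamma_stt = 0.907637, Gamma_tss = -0.648928, Gamma_tst = 0.000000, Gamma_ttt = -0.347970; k3 = (-0.052379, -0.947963, -0.820276, 0.314478)
  k4: at (s, t) = (1.002352, -0.790266), (ds/dtau, dt/dtau) = (-0.113601, -0.924371); Gamma_sss = 1.602843, Gamma_sst = 0.000000, Gamma_stt = 0.947775, Gamma_tss = -0.747237, Gamma_tst = 0.000000, Gamma_ttt = -0.441848; k4 = (-0.113601, -0.924371, -0.830523, 0.387185)
  Y <- Y + (h/6)(k1 + 2k2 + 2k3 + k4): s = 1.0025, t = -0.7905, ds/dtau = -0.1136, dt/dtau = -0.9242
step 3:
  k1: at (s, t) = (1.002452, -0.790517), (ds/dtau, dt/dtau) = (-0.113588, -0.924234); Gamma_sss = 1.602453, Gamma_sst = 0.000000, Gamma_stt = 0.947751, Gamma_tss = -0.747381, Gamma_tst = 0.000000, Gamma_ttt = -0.442029; k1 = (-0.113588, -0.924234, -0.830252, 0.387228)
  k2: at (s, t) = (0.993933, -0.859834), (ds/dtau, dt/dtau) = (-0.175857, -0.895192); Gamma_sss = 1.497744, Gamma_sst = 0.000000, Gamma_stt = 0.971754, Gamma_tss = -0.840648, Gamma_tst = 0.000000, Gamma_ttt = -0.545423; k2 = (-0.175857, -0.895192, -0.825052, 0.463082)
  k3: at (s, t) = (0.989262, -0.857656), (ds/dtau, dt/dtau) = (-0.175467, -0.889503); Gamma_sss = 1.501136, Gamma_sst = 0.000000, Gamma_stt = 0.976075, Gamma_tss = -0.846223, Gamma_tst = 0.000000, Gamma_ttt = -0.550234; k3 = (-0.175467, -0.889503, -0.818503, 0.461408)
  k4: at (s, t) = (0.976132, -0.923942), (ds/dtau, dt/dtau) = (-0.236363, -0.855023); Gamma_sss = 1.382427, Gamma_sst = 0.000000, Gamma_stt = 0.981386, Gamma_tss = -0.928915, Gamma_tst = 0.000000, Gamma_ttt = -0.659438; k4 = (-0.236363, -0.855023, -0.794689, 0.533987)
  Y <- Y + (h/6)(k1 + 2k2 + 2k3 + k4): s = 0.9761, t = -0.9242, ds/dtau = -0.2364, dt/dtau = -0.8550

Answer: s = 0.9761, t = -0.9242, ds/dtau = -0.2364, dt/dtau = -0.8550


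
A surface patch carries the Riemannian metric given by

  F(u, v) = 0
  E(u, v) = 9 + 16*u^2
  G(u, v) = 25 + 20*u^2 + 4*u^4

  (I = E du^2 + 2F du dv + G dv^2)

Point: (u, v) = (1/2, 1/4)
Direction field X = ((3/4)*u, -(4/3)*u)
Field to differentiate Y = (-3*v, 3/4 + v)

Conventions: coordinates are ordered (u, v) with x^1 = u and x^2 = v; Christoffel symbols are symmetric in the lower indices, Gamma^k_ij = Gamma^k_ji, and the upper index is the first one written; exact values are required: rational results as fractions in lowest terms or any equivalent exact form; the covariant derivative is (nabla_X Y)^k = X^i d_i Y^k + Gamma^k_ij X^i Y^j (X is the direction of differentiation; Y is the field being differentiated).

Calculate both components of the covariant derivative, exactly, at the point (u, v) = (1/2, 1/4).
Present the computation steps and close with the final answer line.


E = 13, F = 0, G = 121/4 at the point
E_u = 16, E_v = 0, F_u = 0, F_v = 0, G_u = 22, G_v = 0
EG - F^2 = 1573/4;  g^inv = (4/1573) * [[121/4, 0], [0, 13]]
first-kind symbols [ij,l] = (1/2)(d_i g_jl + d_j g_il - d_l g_ij): [uu,u] = E_u/2 = 8, [uu,v] = F_u - E_v/2 = 0, [uv,u] = E_v/2 = 0, [uv,v] = G_u/2 = 11, [vv,u] = F_v - G_u/2 = -11, [vv,v] = G_v/2 = 0
Gamma^u_ij = (G*[ij,u] - F*[ij,v])/(EG - F^2), Gamma^v_ij = (E*[ij,v] - F*[ij,u])/(EG - F^2)
Gamma_uuu = 8/13, Gamma_uuv = 0, Gamma_uvv = -11/13, Gamma_vuu = 0, Gamma_vuv = 4/11, Gamma_vvv = 0
X = (3/8, -2/3), Y = (-3/4, 1) at the point

Answer: (nabla_X Y)^u = 373/156, (nabla_X Y)^v = -23/66


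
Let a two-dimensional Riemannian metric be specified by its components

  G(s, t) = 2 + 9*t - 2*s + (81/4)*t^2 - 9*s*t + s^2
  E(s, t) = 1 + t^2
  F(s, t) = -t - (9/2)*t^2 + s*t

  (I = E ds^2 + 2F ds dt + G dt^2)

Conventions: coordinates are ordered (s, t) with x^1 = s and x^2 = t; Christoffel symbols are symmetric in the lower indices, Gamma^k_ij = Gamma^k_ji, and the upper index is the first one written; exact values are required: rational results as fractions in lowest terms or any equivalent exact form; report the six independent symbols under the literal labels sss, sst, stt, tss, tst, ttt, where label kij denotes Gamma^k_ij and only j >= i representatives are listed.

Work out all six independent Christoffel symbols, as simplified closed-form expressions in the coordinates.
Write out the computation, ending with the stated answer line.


E = 1 + t^2; F = -t - (9/2)*t^2 + s*t; G = 2 + 9*t - 2*s + (81/4)*t^2 - 9*s*t + s^2
Gamma^k_ij = (1/2) g^{kl} (d_i g_jl + d_j g_il - d_l g_ij), with g^inv = (1/(EG-F^2)) [[G, -F], [-F, E]]
first partials: E_s = 0, E_t = 2*t, F_s = t, F_t = -1 - 9*t + s, G_s = -2 - 9*t + 2*s, G_t = 9 + (81/2)*t - 9*s
D = EG - F^2 = 2 + 9*t - 2*s + (85/4)*t^2 - 9*s*t + s^2
expanded: Gamma^s_ss = (G E_s - 2F F_s + F E_t)/(2D), Gamma^s_st = (G E_t - F G_s)/(2D), Gamma^s_tt = (2G F_t - G G_s - F G_t)/(2D), Gamma^t_ss = (2E F_s - E E_t - F E_s)/(2D), Gamma^t_st = (E G_s - F E_t)/(2D), Gamma^t_tt = (E G_t - 2F F_t + F G_s)/(2D); substitute and cancel common factors

Answer: Gamma_sss = 0, Gamma_sst = 4*t/(4*s^2 - 36*s*t - 8*s + 85*t^2 + 36*t + 8), Gamma_stt = -18*t/(4*s^2 - 36*s*t - 8*s + 85*t^2 + 36*t + 8), Gamma_tss = 0, Gamma_tst = (4*s - 18*t - 4)/(4*s^2 - 36*s*t - 8*s + 85*t^2 + 36*t + 8), Gamma_ttt = (-18*s + 81*t + 18)/(4*s^2 - 36*s*t - 8*s + 85*t^2 + 36*t + 8)


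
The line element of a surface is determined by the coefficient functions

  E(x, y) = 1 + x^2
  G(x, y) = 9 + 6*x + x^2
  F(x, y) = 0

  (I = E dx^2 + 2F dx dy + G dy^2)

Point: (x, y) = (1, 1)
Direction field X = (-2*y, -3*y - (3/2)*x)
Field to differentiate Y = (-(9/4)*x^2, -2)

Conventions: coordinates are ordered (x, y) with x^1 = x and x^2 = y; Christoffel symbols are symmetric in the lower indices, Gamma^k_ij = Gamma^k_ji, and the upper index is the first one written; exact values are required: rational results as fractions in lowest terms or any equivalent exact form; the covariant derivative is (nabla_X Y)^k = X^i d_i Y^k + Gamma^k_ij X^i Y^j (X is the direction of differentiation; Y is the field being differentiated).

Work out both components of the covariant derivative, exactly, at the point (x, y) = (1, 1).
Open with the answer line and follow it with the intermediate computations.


Answer: (nabla_X Y)^x = -27/4, (nabla_X Y)^y = 113/32

E = 2, F = 0, G = 16 at the point
E_x = 2, E_y = 0, F_x = 0, F_y = 0, G_x = 8, G_y = 0
EG - F^2 = 32;  g^inv = (1/32) * [[16, 0], [0, 2]]
first-kind symbols [ij,l] = (1/2)(d_i g_jl + d_j g_il - d_l g_ij): [xx,x] = E_x/2 = 1, [xx,y] = F_x - E_y/2 = 0, [xy,x] = E_y/2 = 0, [xy,y] = G_x/2 = 4, [yy,x] = F_y - G_x/2 = -4, [yy,y] = G_y/2 = 0
Gamma^x_ij = (G*[ij,x] - F*[ij,y])/(EG - F^2), Gamma^y_ij = (E*[ij,y] - F*[ij,x])/(EG - F^2)
Gamma_xxx = 1/2, Gamma_xxy = 0, Gamma_xyy = -2, Gamma_yxx = 0, Gamma_yxy = 1/4, Gamma_yyy = 0
X = (-2, -9/2), Y = (-9/4, -2) at the point


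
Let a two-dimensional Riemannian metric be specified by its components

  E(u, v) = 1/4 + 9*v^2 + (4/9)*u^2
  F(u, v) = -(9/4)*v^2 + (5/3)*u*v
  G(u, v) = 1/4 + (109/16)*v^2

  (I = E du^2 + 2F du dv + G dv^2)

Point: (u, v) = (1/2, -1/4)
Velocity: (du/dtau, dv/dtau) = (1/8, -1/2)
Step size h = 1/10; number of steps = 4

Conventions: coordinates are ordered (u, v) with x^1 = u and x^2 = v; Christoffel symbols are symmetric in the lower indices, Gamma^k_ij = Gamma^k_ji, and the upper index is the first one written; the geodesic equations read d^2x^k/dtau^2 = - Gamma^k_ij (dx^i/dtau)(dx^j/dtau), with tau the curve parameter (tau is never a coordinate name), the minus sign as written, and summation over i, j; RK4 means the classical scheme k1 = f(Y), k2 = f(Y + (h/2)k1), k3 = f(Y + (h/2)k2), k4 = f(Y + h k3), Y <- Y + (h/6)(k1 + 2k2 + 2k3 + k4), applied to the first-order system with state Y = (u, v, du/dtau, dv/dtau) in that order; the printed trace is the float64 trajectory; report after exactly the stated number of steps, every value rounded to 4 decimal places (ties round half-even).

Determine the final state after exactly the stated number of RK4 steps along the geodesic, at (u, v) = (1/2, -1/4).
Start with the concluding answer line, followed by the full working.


Answer: u = 0.5156, v = -0.4286, du/dtau = -0.0062, dv/dtau = -0.3920

f(Y) = (du/dtau, dv/dtau, -Gamma^u_ij Y'^i Y'^j, -Gamma^v_ij Y'^i Y'^j) with the Gammas evaluated at the stage position; h = 0.100000; intermediate values shown to 6 dp
step 0: u = 0.5000, v = -0.2500, du/dtau = 0.1250, dv/dtau = -0.5000
step 1:
  k1: at (u, v) = (0.500000, -0.250000), (du/dtau, dv/dtau) = (0.125000, -0.500000); Gamma_uuu = 1.572354, Gamma_uuv = -3.026566, Gamma_uvv = 1.451242, Gamma_vuu = 3.524838, Gamma_vuv = -1.562851, Gamma_vvv = -1.770842; k1 = (0.125000, -0.500000, -0.765699, 0.192279)
  k2: at (u, v) = (0.506250, -0.275000), (du/dtau, dv/dtau) = (0.086715, -0.490386); Gamma_uuu = 1.542311, Gamma_uuv = -2.970685, Gamma_uvv = 1.316187, Gamma_vuu = 3.446133, Gamma_vuv = -1.561396, Gamma_vvv = -1.756524; k2 = (0.086715, -0.490386, -0.580762, 0.263700)
  k3: at (u, v) = (0.504336, -0.274519), (du/dtau, dv/dtau) = (0.095962, -0.486815); Gamma_uuu = 1.539381, Gamma_uuv = -2.971783, Gamma_uvv = 1.317350, Gamma_vuu = 3.444313, Gamma_vuv = -1.558353, Gamma_vvv = -1.758999; k3 = (0.095962, -0.486815, -0.604031, 0.239546)
  k4: at (u, v) = (0.509596, -0.298682), (du/dtau, dv/dtau) = (0.064597, -0.476045); Gamma_uuu = 1.495106, Gamma_uuv = -2.897983, Gamma_uvv = 1.202529, Gamma_vuu = 3.345636, Gamma_vuv = -1.535242, Gamma_vvv = -1.735168; k4 = (0.064597, -0.476045, -0.456987, 0.284841)
  Y <- Y + (h/6)(k1 + 2k2 + 2k3 + k4): u = 0.5092, v = -0.2988, du/dtau = 0.0651, dv/dtau = -0.4753
step 2:
  k1: at (u, v) = (0.509249, -0.298841), (du/dtau, dv/dtau) = (0.065129, -0.475273); Gamma_uuu = 1.494029, Gamma_uuv = -2.897360, Gamma_uvv = 1.201585, Gamma_vuu = 3.344207, Gamma_vuv = -1.534349, Gamma_vvv = -1.735374; k1 = (0.065129, -0.475273, -0.457127, 0.282820)
  k2: at (u, v) = (0.512506, -0.322604), (du/dtau, dv/dtau) = (0.042272, -0.461132); Gamma_uuu = 1.438515, Gamma_uuv = -2.812124, Gamma_uvv = 1.101972, Gamma_vuu = 3.231502, Gamma_vuv = -1.494694, Gamma_vvv = -1.705981; k2 = (0.042272, -0.461132, -0.346532, 0.298717)
  k3: at (u, v) = (0.511363, -0.321897), (du/dtau, dv/dtau) = (0.047802, -0.460337); Gamma_uuu = 1.438277, Gamma_uuv = -2.814451, Gamma_uvv = 1.104173, Gamma_vuu = 3.233071, Gamma_vuv = -1.494188, Gamma_vvv = -1.707899; k3 = (0.047802, -0.460337, -0.361137, 0.288774)
  k4: at (u, v) = (0.514029, -0.344875), (du/dtau, dv/dtau) = (0.029015, -0.446396); Gamma_uuu = 1.379952, Gamma_uuv = -2.725436, Gamma_uvv = 1.019392, Gamma_vuu = 3.118165, Gamma_vuv = -1.447383, Gamma_vvv = -1.674546; k4 = (0.029015, -0.446396, -0.274896, 0.293567)
  Y <- Y + (h/6)(k1 + 2k2 + 2k3 + k4): u = 0.5138, v = -0.3449, du/dtau = 0.0293, dv/dtau = -0.4461
step 3:
  k1: at (u, v) = (0.513821, -0.344918), (du/dtau, dv/dtau) = (0.029339, -0.446084); Gamma_uuu = 1.379461, Gamma_uuv = -2.725187, Gamma_uvv = 1.019140, Gamma_vuu = 3.117586, Gamma_vuv = -1.446933, Gamma_vvv = -1.674653; k1 = (0.029339, -0.446084, -0.275320, 0.292682)
  k2: at (u, v) = (0.515288, -0.367222), (du/dtau, dv/dtau) = (0.015573, -0.431450); Gamma_uuu = 1.319644, Gamma_uuv = -2.635482, Gamma_uvv = 0.946312, Gamma_vuu = 3.003003, Gamma_vuv = -1.395434, Gamma_vvv = -1.639569; k2 = (0.015573, -0.431450, -0.211891, 0.285723)
  k3: at (u, v) = (0.514599, -0.366490), (du/dtau, dv/dtau) = (0.018745, -0.431797); Gamma_uuu = 1.320528, Gamma_uuv = -2.638188, Gamma_uvv = 0.948284, Gamma_vuu = 3.005736, Gamma_vuv = -1.396142, Gamma_vvv = -1.641227; k3 = (0.018745, -0.431797, -0.219978, 0.282348)
  k4: at (u, v) = (0.515695, -0.388097), (du/dtau, dv/dtau) = (0.007342, -0.417849); Gamma_uuu = 1.262569, Gamma_uuv = -2.550648, Gamma_uvv = 0.885547, Gamma_vuu = 2.895610, Gamma_vuv = -1.344108, Gamma_vvv = -1.605223; k4 = (0.007342, -0.417849, -0.170332, 0.271865)
  Y <- Y + (h/6)(k1 + 2k2 + 2k3 + k4): u = 0.5156, v = -0.3881, du/dtau = 0.0075, dv/dtau = -0.4177
step 4:
  k1: at (u, v) = (0.515576, -0.388091), (du/dtau, dv/dtau) = (0.007516, -0.417739); Gamma_uuu = 1.262397, Gamma_uuv = -2.550622, Gamma_uvv = 0.885518, Gamma_vuu = 2.895465, Gamma_vuv = -1.343942, Gamma_vvv = -1.605310; k1 = (0.007516, -0.417739, -0.170616, 0.271533)
  k2: at (u, v) = (0.515952, -0.408978), (du/dtau, dv/dtau) = (-0.001015, -0.404162); Gamma_uuu = 1.206759, Gamma_uuv = -2.466655, Gamma_uvv = 0.831300, Gamma_vuu = 2.790777, Gamma_vuv = -1.292426, Gamma_vvv = -1.569617; k2 = (-0.001015, -0.404162, -0.133769, 0.257449)
  k3: at (u, v) = (0.515525, -0.408299), (du/dtau, dv/dtau) = (0.000828, -0.404866); Gamma_uuu = 1.207918, Gamma_uuv = -2.469184, Gamma_uvv = 0.832825, Gamma_vuu = 2.793556, Gamma_vuv = -1.293498, Gamma_vvv = -1.571035; k3 = (0.000828, -0.404866, -0.138170, 0.256650)
  k4: at (u, v) = (0.515659, -0.428578), (du/dtau, dv/dtau) = (-0.006301, -0.392074); Gamma_uuu = 1.155519, Gamma_uuv = -2.389292, Gamma_uvv = 0.785439, Gamma_vuu = 2.695021, Gamma_vuv = -1.243909, Gamma_vvv = -1.535841; k4 = (-0.006301, -0.392074, -0.108980, 0.242131)
  Y <- Y + (h/6)(k1 + 2k2 + 2k3 + k4): u = 0.5156, v = -0.4286, du/dtau = -0.0062, dv/dtau = -0.3920


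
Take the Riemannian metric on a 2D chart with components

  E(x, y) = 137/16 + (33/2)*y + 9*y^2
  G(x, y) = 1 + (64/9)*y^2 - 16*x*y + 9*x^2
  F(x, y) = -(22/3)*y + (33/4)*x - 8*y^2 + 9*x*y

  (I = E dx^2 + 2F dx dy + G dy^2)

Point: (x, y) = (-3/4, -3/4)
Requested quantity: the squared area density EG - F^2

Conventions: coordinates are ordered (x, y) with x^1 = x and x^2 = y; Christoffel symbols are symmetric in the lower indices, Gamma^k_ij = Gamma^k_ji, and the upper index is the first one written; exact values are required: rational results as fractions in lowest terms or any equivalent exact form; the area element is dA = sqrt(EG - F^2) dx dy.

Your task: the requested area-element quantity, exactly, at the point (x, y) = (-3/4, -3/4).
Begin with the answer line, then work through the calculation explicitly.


Answer: EG - F^2 = 21/16

E = 5/4, F = -1/8, G = 17/16; EG - F^2 = 21/16


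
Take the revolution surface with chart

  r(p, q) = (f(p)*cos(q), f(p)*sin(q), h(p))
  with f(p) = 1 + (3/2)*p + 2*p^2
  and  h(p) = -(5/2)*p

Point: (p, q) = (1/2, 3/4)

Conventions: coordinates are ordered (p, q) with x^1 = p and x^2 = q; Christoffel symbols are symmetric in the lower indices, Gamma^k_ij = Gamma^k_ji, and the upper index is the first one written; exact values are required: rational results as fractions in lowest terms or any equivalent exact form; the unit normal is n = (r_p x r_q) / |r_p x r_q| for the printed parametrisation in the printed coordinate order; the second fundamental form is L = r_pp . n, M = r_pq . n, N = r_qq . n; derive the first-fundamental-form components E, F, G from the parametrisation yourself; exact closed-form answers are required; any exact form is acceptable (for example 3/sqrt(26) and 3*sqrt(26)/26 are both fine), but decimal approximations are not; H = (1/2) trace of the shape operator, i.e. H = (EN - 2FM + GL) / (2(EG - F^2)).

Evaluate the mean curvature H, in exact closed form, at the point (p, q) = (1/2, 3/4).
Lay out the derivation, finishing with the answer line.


f = 9/4, f' = 7/2, f'' = 4, h' = -5/2, h'' = 0
E = 37/2, F = 0, G = 81/16; answer radicand W^2 = 37/2
unnormalised second-form numerators: l = 10, m = 0, n = -45/8; L = l/sqrt(37/2), and similarly M = m/sqrt(W^2), N = n/sqrt(W^2)
H = (E*n - 2*F*m + G*l) / (2*(EG - F^2)*sqrt(W^2)); E*n - 2*F*m + G*l = -855/16, EG - F^2 = 2997/32, so H = (-95/333)/sqrt(37/2)

Answer: H = -95*sqrt(74)/12321


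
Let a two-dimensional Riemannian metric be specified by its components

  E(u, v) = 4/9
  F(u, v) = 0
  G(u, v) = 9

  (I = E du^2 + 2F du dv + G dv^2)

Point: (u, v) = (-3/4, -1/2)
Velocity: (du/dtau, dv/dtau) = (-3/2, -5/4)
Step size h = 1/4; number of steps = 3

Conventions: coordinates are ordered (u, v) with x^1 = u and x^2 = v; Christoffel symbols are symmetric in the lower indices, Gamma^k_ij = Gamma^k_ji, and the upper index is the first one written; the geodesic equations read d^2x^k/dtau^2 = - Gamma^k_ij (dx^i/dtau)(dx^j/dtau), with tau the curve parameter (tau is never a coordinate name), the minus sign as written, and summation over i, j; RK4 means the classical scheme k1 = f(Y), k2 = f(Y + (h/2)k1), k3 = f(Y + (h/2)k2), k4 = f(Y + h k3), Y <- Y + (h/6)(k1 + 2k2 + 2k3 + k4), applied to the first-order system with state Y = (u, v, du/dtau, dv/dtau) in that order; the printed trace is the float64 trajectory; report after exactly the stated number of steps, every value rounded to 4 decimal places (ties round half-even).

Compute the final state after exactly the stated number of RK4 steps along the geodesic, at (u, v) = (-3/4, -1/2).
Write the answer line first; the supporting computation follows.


Answer: u = -1.8750, v = -1.4375, du/dtau = -1.5000, dv/dtau = -1.2500

f(Y) = (du/dtau, dv/dtau, -Gamma^u_ij Y'^i Y'^j, -Gamma^v_ij Y'^i Y'^j) with the Gammas evaluated at the stage position; h = 0.250000; intermediate values shown to 6 dp
step 0: u = -0.7500, v = -0.5000, du/dtau = -1.5000, dv/dtau = -1.2500
step 1:
  k1: at (u, v) = (-0.750000, -0.500000), (du/dtau, dv/dtau) = (-1.500000, -1.250000); Gamma_uuu = 0.000000, Gamma_uuv = 0.000000, Gamma_uvv = 0.000000, Gamma_vuu = 0.000000, Gamma_vuv = 0.000000, Gamma_vvv = 0.000000; k1 = (-1.500000, -1.250000, 0.000000, 0.000000)
  k2: at (u, v) = (-0.937500, -0.656250), (du/dtau, dv/dtau) = (-1.500000, -1.250000); Gamma_uuu = 0.000000, Gamma_uuv = 0.000000, Gamma_uvv = 0.000000, Gamma_vuu = 0.000000, Gamma_vuv = 0.000000, Gamma_vvv = 0.000000; k2 = (-1.500000, -1.250000, 0.000000, 0.000000)
  k3: at (u, v) = (-0.937500, -0.656250), (du/dtau, dv/dtau) = (-1.500000, -1.250000); Gamma_uuu = 0.000000, Gamma_uuv = 0.000000, Gamma_uvv = 0.000000, Gamma_vuu = 0.000000, Gamma_vuv = 0.000000, Gamma_vvv = 0.000000; k3 = (-1.500000, -1.250000, 0.000000, 0.000000)
  k4: at (u, v) = (-1.125000, -0.812500), (du/dtau, dv/dtau) = (-1.500000, -1.250000); Gamma_uuu = 0.000000, Gamma_uuv = 0.000000, Gamma_uvv = 0.000000, Gamma_vuu = 0.000000, Gamma_vuv = 0.000000, Gamma_vvv = 0.000000; k4 = (-1.500000, -1.250000, 0.000000, 0.000000)
  Y <- Y + (h/6)(k1 + 2k2 + 2k3 + k4): u = -1.1250, v = -0.8125, du/dtau = -1.5000, dv/dtau = -1.2500
step 2:
  k1: at (u, v) = (-1.125000, -0.812500), (du/dtau, dv/dtau) = (-1.500000, -1.250000); Gamma_uuu = 0.000000, Gamma_uuv = 0.000000, Gamma_uvv = 0.000000, Gamma_vuu = 0.000000, Gamma_vuv = 0.000000, Gamma_vvv = 0.000000; k1 = (-1.500000, -1.250000, 0.000000, 0.000000)
  k2: at (u, v) = (-1.312500, -0.968750), (du/dtau, dv/dtau) = (-1.500000, -1.250000); Gamma_uuu = 0.000000, Gamma_uuv = 0.000000, Gamma_uvv = 0.000000, Gamma_vuu = 0.000000, Gamma_vuv = 0.000000, Gamma_vvv = 0.000000; k2 = (-1.500000, -1.250000, 0.000000, 0.000000)
  k3: at (u, v) = (-1.312500, -0.968750), (du/dtau, dv/dtau) = (-1.500000, -1.250000); Gamma_uuu = 0.000000, Gamma_uuv = 0.000000, Gamma_uvv = 0.000000, Gamma_vuu = 0.000000, Gamma_vuv = 0.000000, Gamma_vvv = 0.000000; k3 = (-1.500000, -1.250000, 0.000000, 0.000000)
  k4: at (u, v) = (-1.500000, -1.125000), (du/dtau, dv/dtau) = (-1.500000, -1.250000); Gamma_uuu = 0.000000, Gamma_uuv = 0.000000, Gamma_uvv = 0.000000, Gamma_vuu = 0.000000, Gamma_vuv = 0.000000, Gamma_vvv = 0.000000; k4 = (-1.500000, -1.250000, 0.000000, 0.000000)
  Y <- Y + (h/6)(k1 + 2k2 + 2k3 + k4): u = -1.5000, v = -1.1250, du/dtau = -1.5000, dv/dtau = -1.2500
step 3:
  k1: at (u, v) = (-1.500000, -1.125000), (du/dtau, dv/dtau) = (-1.500000, -1.250000); Gamma_uuu = 0.000000, Gamma_uuv = 0.000000, Gamma_uvv = 0.000000, Gamma_vuu = 0.000000, Gamma_vuv = 0.000000, Gamma_vvv = 0.000000; k1 = (-1.500000, -1.250000, 0.000000, 0.000000)
  k2: at (u, v) = (-1.687500, -1.281250), (du/dtau, dv/dtau) = (-1.500000, -1.250000); Gamma_uuu = 0.000000, Gamma_uuv = 0.000000, Gamma_uvv = 0.000000, Gamma_vuu = 0.000000, Gamma_vuv = 0.000000, Gamma_vvv = 0.000000; k2 = (-1.500000, -1.250000, 0.000000, 0.000000)
  k3: at (u, v) = (-1.687500, -1.281250), (du/dtau, dv/dtau) = (-1.500000, -1.250000); Gamma_uuu = 0.000000, Gamma_uuv = 0.000000, Gamma_uvv = 0.000000, Gamma_vuu = 0.000000, Gamma_vuv = 0.000000, Gamma_vvv = 0.000000; k3 = (-1.500000, -1.250000, 0.000000, 0.000000)
  k4: at (u, v) = (-1.875000, -1.437500), (du/dtau, dv/dtau) = (-1.500000, -1.250000); Gamma_uuu = 0.000000, Gamma_uuv = 0.000000, Gamma_uvv = 0.000000, Gamma_vuu = 0.000000, Gamma_vuv = 0.000000, Gamma_vvv = 0.000000; k4 = (-1.500000, -1.250000, 0.000000, 0.000000)
  Y <- Y + (h/6)(k1 + 2k2 + 2k3 + k4): u = -1.8750, v = -1.4375, du/dtau = -1.5000, dv/dtau = -1.2500


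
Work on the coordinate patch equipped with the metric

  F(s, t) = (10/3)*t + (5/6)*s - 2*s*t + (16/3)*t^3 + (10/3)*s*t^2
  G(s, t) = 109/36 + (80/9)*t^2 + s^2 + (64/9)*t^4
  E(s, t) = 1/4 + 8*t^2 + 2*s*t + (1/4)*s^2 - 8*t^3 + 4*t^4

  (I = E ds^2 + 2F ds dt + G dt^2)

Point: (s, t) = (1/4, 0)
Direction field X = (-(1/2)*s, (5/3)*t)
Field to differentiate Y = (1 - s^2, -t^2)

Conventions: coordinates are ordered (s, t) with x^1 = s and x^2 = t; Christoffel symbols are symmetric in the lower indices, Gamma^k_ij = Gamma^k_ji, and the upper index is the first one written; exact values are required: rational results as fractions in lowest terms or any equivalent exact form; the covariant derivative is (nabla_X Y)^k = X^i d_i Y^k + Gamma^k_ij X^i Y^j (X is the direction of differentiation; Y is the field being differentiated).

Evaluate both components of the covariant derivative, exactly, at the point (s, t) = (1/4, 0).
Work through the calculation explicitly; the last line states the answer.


E = 17/64, F = 5/24, G = 445/144 at the point
E_s = 1/8, E_t = 1/2, F_s = 5/6, F_t = 17/6, G_s = 1/2, G_t = 0
EG - F^2 = 7165/9216;  g^inv = (9216/7165) * [[445/144, -5/24], [-5/24, 17/64]]
first-kind symbols [ij,l] = (1/2)(d_i g_jl + d_j g_il - d_l g_ij): [ss,s] = E_s/2 = 1/16, [ss,t] = F_s - E_t/2 = 7/12, [st,s] = E_t/2 = 1/4, [st,t] = G_s/2 = 1/4, [tt,s] = F_t - G_s/2 = 31/12, [tt,t] = G_t/2 = 0
Gamma^s_ij = (G*[ij,s] - F*[ij,t])/(EG - F^2), Gamma^t_ij = (E*[ij,t] - F*[ij,s])/(EG - F^2)
Gamma_sss = 132/1433, Gamma_sst = 1328/1433, Gamma_stt = 44144/4299, Gamma_tss = 1308/7165, Gamma_tst = 132/7165, Gamma_ttt = -992/1433
X = (-1/8, 0), Y = (15/16, 0) at the point

Answer: (nabla_X Y)^s = 2371/45856, (nabla_X Y)^t = -981/45856


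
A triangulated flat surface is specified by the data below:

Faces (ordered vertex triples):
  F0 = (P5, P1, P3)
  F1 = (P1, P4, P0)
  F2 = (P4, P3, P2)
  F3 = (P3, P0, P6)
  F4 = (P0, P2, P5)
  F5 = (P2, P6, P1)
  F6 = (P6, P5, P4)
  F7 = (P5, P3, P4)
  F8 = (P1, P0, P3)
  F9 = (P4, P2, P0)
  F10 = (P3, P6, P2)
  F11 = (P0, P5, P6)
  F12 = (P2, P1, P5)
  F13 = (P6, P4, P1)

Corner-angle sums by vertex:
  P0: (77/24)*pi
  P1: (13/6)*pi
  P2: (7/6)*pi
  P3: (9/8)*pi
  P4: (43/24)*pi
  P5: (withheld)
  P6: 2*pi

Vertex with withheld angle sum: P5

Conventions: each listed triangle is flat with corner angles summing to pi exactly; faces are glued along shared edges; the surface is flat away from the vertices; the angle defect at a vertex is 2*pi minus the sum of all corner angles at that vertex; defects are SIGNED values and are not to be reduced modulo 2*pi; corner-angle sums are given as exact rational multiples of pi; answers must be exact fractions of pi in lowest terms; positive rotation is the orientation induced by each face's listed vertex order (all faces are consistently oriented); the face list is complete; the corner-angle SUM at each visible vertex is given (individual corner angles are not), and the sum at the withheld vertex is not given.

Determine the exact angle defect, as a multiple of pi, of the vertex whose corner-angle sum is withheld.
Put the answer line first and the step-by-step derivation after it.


Answer: defect(P5) = (-13/24)*pi

V = 7, E = 21, F = 14; chi = V - E + F = 0
Gauss-Bonnet: total defect = 2*pi*chi = 0; visible defects sum to (13/24)*pi


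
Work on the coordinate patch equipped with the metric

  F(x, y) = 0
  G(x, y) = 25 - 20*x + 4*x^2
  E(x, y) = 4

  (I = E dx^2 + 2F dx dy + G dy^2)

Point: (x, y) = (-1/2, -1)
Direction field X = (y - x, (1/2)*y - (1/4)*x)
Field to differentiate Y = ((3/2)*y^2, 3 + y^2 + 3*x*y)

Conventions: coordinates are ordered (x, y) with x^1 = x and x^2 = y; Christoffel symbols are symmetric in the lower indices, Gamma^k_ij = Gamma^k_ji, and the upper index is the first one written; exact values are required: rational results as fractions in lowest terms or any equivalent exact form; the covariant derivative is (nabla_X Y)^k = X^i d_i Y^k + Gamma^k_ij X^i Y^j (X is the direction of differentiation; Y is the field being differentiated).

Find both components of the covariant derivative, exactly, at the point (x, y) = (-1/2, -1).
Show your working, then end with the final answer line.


E = 4, F = 0, G = 36 at the point
E_x = 0, E_y = 0, F_x = 0, F_y = 0, G_x = -24, G_y = 0
EG - F^2 = 144;  g^inv = (1/144) * [[36, 0], [0, 4]]
first-kind symbols [ij,l] = (1/2)(d_i g_jl + d_j g_il - d_l g_ij): [xx,x] = E_x/2 = 0, [xx,y] = F_x - E_y/2 = 0, [xy,x] = E_y/2 = 0, [xy,y] = G_x/2 = -12, [yy,x] = F_y - G_x/2 = 12, [yy,y] = G_y/2 = 0
Gamma^x_ij = (G*[ij,x] - F*[ij,y])/(EG - F^2), Gamma^y_ij = (E*[ij,y] - F*[ij,x])/(EG - F^2)
Gamma_xxx = 0, Gamma_xxy = 0, Gamma_xyy = 3, Gamma_yxx = 0, Gamma_yxy = -1/3, Gamma_yyy = 0
X = (-1/2, -3/8), Y = (3/2, 11/2) at the point

Answer: (nabla_X Y)^x = -81/16, (nabla_X Y)^y = 47/12


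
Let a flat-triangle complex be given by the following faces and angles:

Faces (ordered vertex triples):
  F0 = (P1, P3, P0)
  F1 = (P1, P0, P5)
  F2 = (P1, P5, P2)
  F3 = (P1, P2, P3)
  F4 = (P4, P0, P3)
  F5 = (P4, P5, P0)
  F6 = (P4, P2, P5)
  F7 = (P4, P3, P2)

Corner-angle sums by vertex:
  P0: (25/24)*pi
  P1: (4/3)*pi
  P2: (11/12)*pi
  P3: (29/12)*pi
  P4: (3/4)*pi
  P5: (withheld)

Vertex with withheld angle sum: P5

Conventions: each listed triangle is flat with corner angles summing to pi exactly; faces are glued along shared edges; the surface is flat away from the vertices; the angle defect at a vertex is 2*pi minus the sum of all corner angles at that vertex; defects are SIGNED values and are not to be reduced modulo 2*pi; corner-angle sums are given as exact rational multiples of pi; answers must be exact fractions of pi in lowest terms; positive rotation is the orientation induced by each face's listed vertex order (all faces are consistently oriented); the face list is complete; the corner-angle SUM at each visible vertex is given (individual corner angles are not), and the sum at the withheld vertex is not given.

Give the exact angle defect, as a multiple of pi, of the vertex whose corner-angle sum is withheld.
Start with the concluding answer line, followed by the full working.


Answer: defect(P5) = (11/24)*pi

V = 6, E = 12, F = 8; chi = V - E + F = 2
Gauss-Bonnet: total defect = 2*pi*chi = 4*pi; visible defects sum to (85/24)*pi


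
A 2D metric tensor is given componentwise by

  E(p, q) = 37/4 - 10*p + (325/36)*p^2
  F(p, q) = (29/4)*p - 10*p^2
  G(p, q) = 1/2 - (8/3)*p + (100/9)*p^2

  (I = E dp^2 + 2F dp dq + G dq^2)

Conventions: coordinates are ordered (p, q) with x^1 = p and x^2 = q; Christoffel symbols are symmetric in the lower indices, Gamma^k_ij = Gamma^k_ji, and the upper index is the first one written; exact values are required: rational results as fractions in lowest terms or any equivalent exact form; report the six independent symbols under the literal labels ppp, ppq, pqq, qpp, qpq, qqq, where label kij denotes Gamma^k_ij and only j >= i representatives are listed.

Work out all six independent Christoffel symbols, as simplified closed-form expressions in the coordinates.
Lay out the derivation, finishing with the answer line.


E = 37/4 - 10*p + (325/36)*p^2; F = (29/4)*p - 10*p^2; G = 1/2 - (8/3)*p + (100/9)*p^2
Gamma^k_ij = (1/2) g^{kl} (d_i g_jl + d_j g_il - d_l g_ij), with g^inv = (1/(EG-F^2)) [[G, -F], [-F, E]]
first partials: E_p = -10 + (325/18)*p, E_q = 0, F_p = 29/4 - 20*p, F_q = 0, G_p = -8/3 + (200/9)*p, G_q = 0
D = EG - F^2 = 37/8 - (89/3)*p + (3907/48)*p^2 + (265/27)*p^3 + (25/81)*p^4
expanded: Gamma^p_pp = (G E_p - 2F F_p + F E_q)/(2D), Gamma^p_pq = (G E_q - F G_p)/(2D), Gamma^p_qq = (2G F_q - G G_p - F G_q)/(2D), Gamma^q_pp = (2E F_p - E E_q - F E_p)/(2D), Gamma^q_pq = (E G_p - F E_q)/(2D), Gamma^q_qq = (E G_q - 2F F_q + F G_p)/(2D); substitute and cancel common factors

Answer: Gamma_ppp = (-129200*p^3 + 178680*p^2 - 44991*p - 3240)/(400*p^4 + 12720*p^3 + 105489*p^2 - 38448*p + 5994), Gamma_ppq = (144000*p^3 - 121680*p^2 + 12528*p)/(400*p^4 + 12720*p^3 + 105489*p^2 - 38448*p + 5994), Gamma_pqq = (-160000*p^3 + 57600*p^2 - 11808*p + 864)/(400*p^4 + 12720*p^3 + 105489*p^2 - 38448*p + 5994), Gamma_qpp = (-117000*p^3 + 194400*p^2 - 286740*p + 86913)/(400*p^4 + 12720*p^3 + 105489*p^2 - 38448*p + 5994), Gamma_qpq = (130000*p^3 - 159600*p^2 + 150480*p - 15984)/(400*p^4 + 12720*p^3 + 105489*p^2 - 38448*p + 5994), Gamma_qqq = (-144000*p^3 + 121680*p^2 - 12528*p)/(400*p^4 + 12720*p^3 + 105489*p^2 - 38448*p + 5994)


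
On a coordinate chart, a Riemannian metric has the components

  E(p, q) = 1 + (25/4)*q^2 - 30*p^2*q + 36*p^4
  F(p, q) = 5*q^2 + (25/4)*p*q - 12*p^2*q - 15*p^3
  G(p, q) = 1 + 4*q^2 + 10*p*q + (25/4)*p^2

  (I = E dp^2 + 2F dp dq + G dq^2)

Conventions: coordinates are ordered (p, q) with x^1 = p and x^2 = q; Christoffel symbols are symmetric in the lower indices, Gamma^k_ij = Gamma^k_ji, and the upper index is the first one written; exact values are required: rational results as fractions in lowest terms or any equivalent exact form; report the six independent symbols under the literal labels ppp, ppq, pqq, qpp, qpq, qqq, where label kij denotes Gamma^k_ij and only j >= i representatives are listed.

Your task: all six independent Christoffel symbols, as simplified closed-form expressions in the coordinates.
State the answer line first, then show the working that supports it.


Answer: Gamma_ppp = (288*p^3 - 120*p*q)/(144*p^4 - 120*p^2*q + 25*p^2 + 40*p*q + 41*q^2 + 4), Gamma_ppq = (-60*p^2 + 25*q)/(144*p^4 - 120*p^2*q + 25*p^2 + 40*p*q + 41*q^2 + 4), Gamma_pqq = (-48*p^2 + 20*q)/(144*p^4 - 120*p^2*q + 25*p^2 + 40*p*q + 41*q^2 + 4), Gamma_qpp = (-120*p^2 - 96*p*q)/(144*p^4 - 120*p^2*q + 25*p^2 + 40*p*q + 41*q^2 + 4), Gamma_qpq = (25*p + 20*q)/(144*p^4 - 120*p^2*q + 25*p^2 + 40*p*q + 41*q^2 + 4), Gamma_qqq = (20*p + 16*q)/(144*p^4 - 120*p^2*q + 25*p^2 + 40*p*q + 41*q^2 + 4)

E = 1 + (25/4)*q^2 - 30*p^2*q + 36*p^4; F = 5*q^2 + (25/4)*p*q - 12*p^2*q - 15*p^3; G = 1 + 4*q^2 + 10*p*q + (25/4)*p^2
Gamma^k_ij = (1/2) g^{kl} (d_i g_jl + d_j g_il - d_l g_ij), with g^inv = (1/(EG-F^2)) [[G, -F], [-F, E]]
first partials: E_p = -60*p*q + 144*p^3, E_q = (25/2)*q - 30*p^2, F_p = (25/4)*q - 24*p*q - 45*p^2, F_q = 10*q + (25/4)*p - 12*p^2, G_p = 10*q + (25/2)*p, G_q = 8*q + 10*p
D = EG - F^2 = 1 + (41/4)*q^2 + 10*p*q + (25/4)*p^2 - 30*p^2*q + 36*p^4
expanded: Gamma^p_pp = (G E_p - 2F F_p + F E_q)/(2D), Gamma^p_pq = (G E_q - F G_p)/(2D), Gamma^p_qq = (2G F_q - G G_p - F G_q)/(2D), Gamma^q_pp = (2E F_p - E E_q - F E_p)/(2D), Gamma^q_pq = (E G_p - F E_q)/(2D), Gamma^q_qq = (E G_q - 2F F_q + F G_p)/(2D); substitute and cancel common factors


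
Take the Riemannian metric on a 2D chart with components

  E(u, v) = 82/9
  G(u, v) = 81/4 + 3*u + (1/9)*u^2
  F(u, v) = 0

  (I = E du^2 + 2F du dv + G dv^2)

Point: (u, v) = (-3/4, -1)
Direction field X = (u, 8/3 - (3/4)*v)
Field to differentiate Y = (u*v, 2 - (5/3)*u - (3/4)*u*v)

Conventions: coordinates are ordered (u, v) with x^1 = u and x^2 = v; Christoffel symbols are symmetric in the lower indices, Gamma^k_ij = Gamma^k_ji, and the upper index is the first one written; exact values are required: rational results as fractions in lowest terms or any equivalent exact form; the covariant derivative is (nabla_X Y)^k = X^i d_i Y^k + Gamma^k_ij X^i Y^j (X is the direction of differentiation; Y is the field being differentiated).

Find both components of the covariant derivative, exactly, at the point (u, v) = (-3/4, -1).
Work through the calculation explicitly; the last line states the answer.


E = 82/9, F = 0, G = 289/16 at the point
E_u = 0, E_v = 0, F_u = 0, F_v = 0, G_u = 17/6, G_v = 0
EG - F^2 = 11849/72;  g^inv = (72/11849) * [[289/16, 0], [0, 82/9]]
first-kind symbols [ij,l] = (1/2)(d_i g_jl + d_j g_il - d_l g_ij): [uu,u] = E_u/2 = 0, [uu,v] = F_u - E_v/2 = 0, [uv,u] = E_v/2 = 0, [uv,v] = G_u/2 = 17/12, [vv,u] = F_v - G_u/2 = -17/12, [vv,v] = G_v/2 = 0
Gamma^u_ij = (G*[ij,u] - F*[ij,v])/(EG - F^2), Gamma^v_ij = (E*[ij,v] - F*[ij,u])/(EG - F^2)
Gamma_uuu = 0, Gamma_uuv = 0, Gamma_uvv = -51/328, Gamma_vuu = 0, Gamma_vuv = 4/51, Gamma_vvv = 0
X = (-3/4, 41/12), Y = (3/4, 43/16) at the point

Answer: (nabla_X Y)^u = -1659/512, (nabla_X Y)^v = 8657/3264
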